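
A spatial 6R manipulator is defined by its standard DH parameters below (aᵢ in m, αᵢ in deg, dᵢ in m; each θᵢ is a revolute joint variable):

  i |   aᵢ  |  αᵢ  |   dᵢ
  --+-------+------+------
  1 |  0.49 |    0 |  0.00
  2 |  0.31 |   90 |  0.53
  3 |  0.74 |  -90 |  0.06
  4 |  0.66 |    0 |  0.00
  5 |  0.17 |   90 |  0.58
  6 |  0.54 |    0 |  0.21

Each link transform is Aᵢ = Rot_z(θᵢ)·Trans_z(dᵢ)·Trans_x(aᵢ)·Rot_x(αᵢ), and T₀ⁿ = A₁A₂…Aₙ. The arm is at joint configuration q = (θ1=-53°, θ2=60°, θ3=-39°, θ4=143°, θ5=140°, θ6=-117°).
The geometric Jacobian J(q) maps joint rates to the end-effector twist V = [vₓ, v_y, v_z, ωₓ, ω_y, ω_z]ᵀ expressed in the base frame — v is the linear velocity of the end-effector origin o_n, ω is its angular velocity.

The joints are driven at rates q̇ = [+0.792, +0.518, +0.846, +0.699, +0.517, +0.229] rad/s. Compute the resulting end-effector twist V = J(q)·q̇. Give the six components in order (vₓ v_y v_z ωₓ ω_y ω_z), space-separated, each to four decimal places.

o_n = [0.6134, 0.0137, 0.6123]
J₁: ẑ×o_n = [-0.0137, 0.6134, 0.0000], ω = ẑ
J2: z=[0.0000, 0.0000, 1.0000] o=[0.2949, -0.3913, 0.0000] → [-0.4050, 0.3185, 0.0000, 0.0000, 0.0000, 1.0000]
J3: z=[0.1219, -0.9925, 0.0000] o=[0.6026, -0.3536, 0.5300] → [-0.0816, -0.0100, 0.0555, 0.1219, -0.9925, 0.0000]
J4: z=[0.6246, 0.0767, 0.7771] o=[1.1807, -0.3430, 0.0643] → [-0.2352, -0.7831, 0.2663, 0.6246, 0.0767, 0.7771]
J5: z=[0.6246, 0.0767, 0.7771] o=[0.7257, 0.0013, 0.3960] → [0.0070, -0.2223, 0.0164, 0.6246, 0.0767, 0.7771]
J6: z=[-0.7242, -0.3156, 0.6132] o=[1.1377, -0.1150, 0.8227] → [-0.0125, -0.4739, -0.2586, -0.7242, -0.3156, 0.6132]
V = J·q̇ = [-0.4534, -0.1285, 0.1823, 0.6968, -0.8187, 2.3954]

-0.4534 -0.1285 0.1823 0.6968 -0.8187 2.3954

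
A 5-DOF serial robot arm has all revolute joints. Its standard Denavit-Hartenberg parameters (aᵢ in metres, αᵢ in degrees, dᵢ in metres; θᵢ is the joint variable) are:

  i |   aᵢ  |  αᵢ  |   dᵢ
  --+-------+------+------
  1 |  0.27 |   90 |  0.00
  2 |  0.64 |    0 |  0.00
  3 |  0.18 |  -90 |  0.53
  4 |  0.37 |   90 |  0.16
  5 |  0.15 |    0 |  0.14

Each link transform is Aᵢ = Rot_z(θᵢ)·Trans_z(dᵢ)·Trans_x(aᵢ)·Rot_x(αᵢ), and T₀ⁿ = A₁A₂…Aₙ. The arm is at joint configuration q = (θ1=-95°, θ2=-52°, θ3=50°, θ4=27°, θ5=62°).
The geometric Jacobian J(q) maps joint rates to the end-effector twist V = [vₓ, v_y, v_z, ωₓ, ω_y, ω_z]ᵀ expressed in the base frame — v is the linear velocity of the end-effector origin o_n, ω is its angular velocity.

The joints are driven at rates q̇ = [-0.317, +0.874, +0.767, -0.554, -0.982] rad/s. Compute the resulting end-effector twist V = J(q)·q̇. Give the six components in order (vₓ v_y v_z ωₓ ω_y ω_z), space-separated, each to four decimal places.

-0.6072 0.0446 1.3295 -0.7226 0.5299 -0.8551

o_n = [-0.5672, -1.2652, -0.2343]
J₁: ẑ×o_n = [1.2652, -0.5672, 0.0000], ω = ẑ
J2: z=[-0.9962, 0.0872, 0.0000] o=[-0.0235, -0.2690, 0.0000] → [-0.0204, -0.2334, 1.0398, -0.9962, 0.0872, 0.0000]
J3: z=[-0.9962, 0.0872, 0.0000] o=[-0.0579, -0.6615, -0.5043] → [0.0235, 0.2690, 0.6458, -0.9962, 0.0872, 0.0000]
J4: z=[-0.0030, -0.0348, 0.9994] o=[-0.6015, -0.7945, -0.5106] → [0.4608, 0.0351, 0.0026, -0.0030, -0.0348, 0.9994]
J5: z=[-0.9272, -0.3743, -0.0158] o=[-0.4634, -1.1429, -0.3622] → [-0.0498, 0.1203, 0.0745, -0.9272, -0.3743, -0.0158]
V = J·q̇ = [-0.6072, 0.0446, 1.3295, -0.7226, 0.5299, -0.8551]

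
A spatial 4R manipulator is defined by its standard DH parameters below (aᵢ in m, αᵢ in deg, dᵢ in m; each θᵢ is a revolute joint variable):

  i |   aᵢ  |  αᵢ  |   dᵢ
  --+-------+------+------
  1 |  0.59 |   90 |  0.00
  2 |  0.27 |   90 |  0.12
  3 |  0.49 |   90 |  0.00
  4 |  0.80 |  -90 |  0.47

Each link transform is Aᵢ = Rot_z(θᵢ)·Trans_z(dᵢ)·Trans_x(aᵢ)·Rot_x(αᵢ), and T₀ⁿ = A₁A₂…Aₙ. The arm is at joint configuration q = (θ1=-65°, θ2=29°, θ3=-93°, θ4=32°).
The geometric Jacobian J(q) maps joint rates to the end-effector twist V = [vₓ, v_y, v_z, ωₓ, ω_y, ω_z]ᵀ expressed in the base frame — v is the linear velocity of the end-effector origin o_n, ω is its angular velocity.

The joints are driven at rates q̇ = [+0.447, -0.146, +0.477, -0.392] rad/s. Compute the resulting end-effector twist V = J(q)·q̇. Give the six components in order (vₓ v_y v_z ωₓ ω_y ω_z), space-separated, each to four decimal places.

0.5296 0.4561 0.4958 0.3933 -0.4495 0.2196

o_n = [1.1664, -0.0825, -0.4971]
J₁: ẑ×o_n = [0.0825, 1.1664, -0.0000], ω = ẑ
J2: z=[-0.9063, -0.4226, 0.0000] o=[0.2493, -0.5347, 0.0000] → [0.2101, -0.4505, -0.0223, -0.9063, -0.4226, 0.0000]
J3: z=[0.2049, -0.4394, -0.8746] o=[0.2404, -0.7995, 0.1309] → [0.9030, -0.6812, 0.5538, 0.2049, -0.4394, -0.8746]
J4: z=[-0.4166, 0.7695, -0.4841] o=[0.6744, -0.5723, 0.1185] → [-0.2365, -0.4946, -0.5826, -0.4166, 0.7695, -0.4841]
V = J·q̇ = [0.5296, 0.4561, 0.4958, 0.3933, -0.4495, 0.2196]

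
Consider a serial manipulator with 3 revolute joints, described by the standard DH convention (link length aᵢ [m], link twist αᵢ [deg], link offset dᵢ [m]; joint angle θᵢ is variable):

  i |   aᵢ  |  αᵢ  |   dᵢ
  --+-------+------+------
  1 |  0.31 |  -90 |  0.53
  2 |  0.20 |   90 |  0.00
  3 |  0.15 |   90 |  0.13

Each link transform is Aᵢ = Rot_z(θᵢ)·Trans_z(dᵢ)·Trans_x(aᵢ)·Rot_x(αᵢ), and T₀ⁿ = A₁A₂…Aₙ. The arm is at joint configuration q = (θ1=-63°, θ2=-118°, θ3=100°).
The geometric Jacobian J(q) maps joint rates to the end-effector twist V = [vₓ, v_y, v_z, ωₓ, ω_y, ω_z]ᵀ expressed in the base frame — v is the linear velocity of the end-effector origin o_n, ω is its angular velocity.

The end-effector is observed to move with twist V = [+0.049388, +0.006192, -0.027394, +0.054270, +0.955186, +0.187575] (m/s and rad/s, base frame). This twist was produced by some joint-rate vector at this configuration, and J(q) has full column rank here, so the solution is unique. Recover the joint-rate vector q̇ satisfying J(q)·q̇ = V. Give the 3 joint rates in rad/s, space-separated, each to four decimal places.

0.6270 0.4820 0.9360

o_n = [0.1832, -0.0341, 0.6226]
J₁: ẑ×o_n = [0.0341, 0.1832, -0.0000], ω = ẑ
J2: z=[0.8910, 0.4540, 0.0000] o=[0.1407, -0.2762, 0.5300] → [0.0420, -0.0825, 0.1964, 0.8910, 0.4540, 0.0000]
J3: z=[-0.4008, 0.7867, -0.4695] o=[0.0981, -0.1926, 0.7066] → [0.0083, -0.0736, -0.1304, -0.4008, 0.7867, -0.4695]
q̇ = J⁺·V = [0.6270, 0.4820, 0.9360]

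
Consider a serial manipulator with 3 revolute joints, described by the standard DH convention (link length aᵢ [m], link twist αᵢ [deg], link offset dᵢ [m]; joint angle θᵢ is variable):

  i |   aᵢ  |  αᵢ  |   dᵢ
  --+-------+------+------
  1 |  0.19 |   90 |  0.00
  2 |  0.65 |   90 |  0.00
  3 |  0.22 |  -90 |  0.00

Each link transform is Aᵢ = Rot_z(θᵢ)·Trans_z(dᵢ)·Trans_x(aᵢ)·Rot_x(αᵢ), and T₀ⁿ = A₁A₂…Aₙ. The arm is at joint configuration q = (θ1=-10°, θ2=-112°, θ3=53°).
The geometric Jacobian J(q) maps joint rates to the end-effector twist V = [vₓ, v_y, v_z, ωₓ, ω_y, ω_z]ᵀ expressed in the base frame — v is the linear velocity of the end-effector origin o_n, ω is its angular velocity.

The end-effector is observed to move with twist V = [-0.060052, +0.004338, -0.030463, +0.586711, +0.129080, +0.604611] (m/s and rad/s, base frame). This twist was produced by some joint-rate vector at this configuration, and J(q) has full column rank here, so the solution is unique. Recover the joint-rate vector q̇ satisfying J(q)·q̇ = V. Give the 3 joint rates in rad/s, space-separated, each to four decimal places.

0.8290 -0.2290 -0.5990

o_n = [-0.1320, -0.1551, -0.7254]
J₁: ẑ×o_n = [0.1551, -0.1320, 0.0000], ω = ẑ
J2: z=[-0.1736, -0.9848, 0.0000] o=[0.1871, -0.0330, 0.0000] → [0.7144, -0.1260, -0.2931, -0.1736, -0.9848, 0.0000]
J3: z=[-0.9131, 0.1610, 0.3746] o=[-0.0527, 0.0093, -0.6027] → [0.0418, -0.1418, 0.1629, -0.9131, 0.1610, 0.3746]
q̇ = J⁺·V = [0.8290, -0.2290, -0.5990]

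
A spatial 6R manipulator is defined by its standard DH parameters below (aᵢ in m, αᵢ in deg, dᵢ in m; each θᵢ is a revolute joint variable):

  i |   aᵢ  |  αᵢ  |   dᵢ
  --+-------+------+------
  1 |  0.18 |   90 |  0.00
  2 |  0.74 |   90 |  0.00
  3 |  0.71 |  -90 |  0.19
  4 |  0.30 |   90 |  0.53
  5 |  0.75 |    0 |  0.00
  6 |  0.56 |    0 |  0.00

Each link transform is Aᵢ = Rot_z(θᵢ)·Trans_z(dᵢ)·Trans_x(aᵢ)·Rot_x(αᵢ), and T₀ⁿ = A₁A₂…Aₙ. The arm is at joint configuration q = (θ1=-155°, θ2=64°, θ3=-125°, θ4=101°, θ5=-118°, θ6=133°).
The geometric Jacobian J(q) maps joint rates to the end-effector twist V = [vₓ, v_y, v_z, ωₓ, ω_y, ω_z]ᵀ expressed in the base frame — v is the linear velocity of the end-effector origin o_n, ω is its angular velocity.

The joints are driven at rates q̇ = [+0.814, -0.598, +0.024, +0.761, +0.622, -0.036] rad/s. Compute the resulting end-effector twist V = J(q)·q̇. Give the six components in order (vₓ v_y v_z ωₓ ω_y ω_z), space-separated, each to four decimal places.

o_n = [0.1319, -0.5039, 0.4836]
J₁: ẑ×o_n = [0.5039, 0.1319, -0.0000], ω = ẑ
J2: z=[-0.4226, 0.9063, 0.0000] o=[-0.1631, -0.0761, 0.0000] → [0.4383, 0.2044, -0.0866, -0.4226, 0.9063, 0.0000]
J3: z=[-0.8146, -0.3798, -0.4384] o=[-0.4571, -0.2132, 0.6651] → [-0.0585, -0.4061, 0.4606, -0.8146, -0.3798, -0.4384]
J4: z=[-0.0830, -0.6716, 0.7362] o=[-0.2043, -0.7370, 0.2158] → [-0.3514, 0.2698, 0.2065, -0.0830, -0.6716, 0.7362]
J5: z=[0.7190, -0.5520, -0.4224] o=[-0.0413, -0.9447, 0.7646] → [0.3413, 0.1289, 0.4125, 0.7190, -0.5520, -0.4224]
J6: z=[0.7190, -0.5520, -0.4224] o=[-0.2293, -0.6740, 0.0909] → [-0.1449, -0.4349, 0.3216, 0.7190, -0.5520, -0.4224]
V = J·q̇ = [0.0968, 0.2766, 0.4650, 0.5913, -1.3856, 1.1162]

0.0968 0.2766 0.4650 0.5913 -1.3856 1.1162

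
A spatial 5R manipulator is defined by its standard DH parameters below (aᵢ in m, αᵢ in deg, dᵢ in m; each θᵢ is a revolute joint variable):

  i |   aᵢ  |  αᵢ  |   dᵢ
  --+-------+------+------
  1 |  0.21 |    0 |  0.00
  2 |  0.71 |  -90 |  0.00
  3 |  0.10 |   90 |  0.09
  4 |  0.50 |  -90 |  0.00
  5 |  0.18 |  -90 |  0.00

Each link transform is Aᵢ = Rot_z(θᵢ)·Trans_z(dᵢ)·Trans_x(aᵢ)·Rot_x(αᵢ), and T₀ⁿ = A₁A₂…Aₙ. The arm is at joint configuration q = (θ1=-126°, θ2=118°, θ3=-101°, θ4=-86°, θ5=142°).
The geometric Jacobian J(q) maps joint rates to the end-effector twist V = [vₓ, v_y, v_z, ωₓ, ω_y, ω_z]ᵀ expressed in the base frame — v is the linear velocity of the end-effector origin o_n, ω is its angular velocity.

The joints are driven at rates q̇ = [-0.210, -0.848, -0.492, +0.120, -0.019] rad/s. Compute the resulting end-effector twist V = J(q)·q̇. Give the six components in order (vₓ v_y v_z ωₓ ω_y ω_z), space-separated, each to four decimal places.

o_n = [0.6266, -0.5452, 0.1438]
J₁: ẑ×o_n = [0.5452, 0.6266, -0.0000], ω = ẑ
J2: z=[0.0000, 0.0000, 1.0000] o=[-0.1234, -0.1699, 0.0000] → [0.3753, 0.7500, -0.0000, 0.0000, 0.0000, 1.0000]
J3: z=[0.1392, 0.9903, 0.0000] o=[0.5797, -0.2687, 0.0000] → [0.1424, -0.0200, -0.0849, 0.1392, 0.9903, 0.0000]
J4: z=[-0.9721, 0.1366, -0.1908] o=[0.5733, -0.1769, 0.0982] → [-0.0640, 0.0342, 0.3507, -0.9721, 0.1366, -0.1908]
J5: z=[-0.1788, 0.0956, 0.9792] o=[0.4973, -0.6699, 0.1324] → [-0.1210, 0.1286, -0.0347, -0.1788, 0.0956, 0.9792]
V = J·q̇ = [-0.5082, -0.7561, 0.0845, -0.1817, -0.4726, -1.0995]

-0.5082 -0.7561 0.0845 -0.1817 -0.4726 -1.0995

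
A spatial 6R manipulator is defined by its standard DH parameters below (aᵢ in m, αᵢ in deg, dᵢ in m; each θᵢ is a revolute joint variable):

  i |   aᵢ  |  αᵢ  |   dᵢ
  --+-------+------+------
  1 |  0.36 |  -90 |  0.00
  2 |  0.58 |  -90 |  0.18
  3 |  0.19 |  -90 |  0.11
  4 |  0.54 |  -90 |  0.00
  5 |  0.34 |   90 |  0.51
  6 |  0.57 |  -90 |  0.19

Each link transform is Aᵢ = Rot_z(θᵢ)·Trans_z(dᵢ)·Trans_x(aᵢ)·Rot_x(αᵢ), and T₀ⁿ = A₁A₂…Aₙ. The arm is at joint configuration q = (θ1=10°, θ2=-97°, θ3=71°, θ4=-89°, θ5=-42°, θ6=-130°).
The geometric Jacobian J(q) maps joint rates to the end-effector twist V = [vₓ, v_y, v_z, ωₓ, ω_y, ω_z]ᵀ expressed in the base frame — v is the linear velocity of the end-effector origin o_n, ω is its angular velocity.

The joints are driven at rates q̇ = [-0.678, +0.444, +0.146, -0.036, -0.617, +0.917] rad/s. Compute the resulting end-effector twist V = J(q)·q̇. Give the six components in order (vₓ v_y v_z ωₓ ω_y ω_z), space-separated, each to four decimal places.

o_n = [0.7991, 0.0234, 0.6082]
J₁: ẑ×o_n = [-0.0234, 0.7991, 0.0000], ω = ẑ
J2: z=[-0.1736, 0.9848, 0.0000] o=[0.3545, 0.0625, 0.0000] → [0.5990, 0.1056, -0.4310, -0.1736, 0.9848, 0.0000]
J3: z=[0.9775, 0.1724, 0.1219] o=[0.2537, 0.2275, 0.5757] → [0.0305, 0.0347, -0.2935, 0.9775, 0.1724, 0.1219]
J4: z=[0.1700, -0.3006, -0.9385] o=[0.3850, 0.0682, 0.6505] → [-0.0294, -0.3815, 0.1169, 0.1700, -0.3006, -0.9385]
J5: z=[0.1080, -0.9409, 0.3210] o=[0.9139, 0.1525, 0.7193] → [0.1460, -0.0248, -0.1220, 0.1080, -0.9409, 0.3210]
J6: z=[-0.5291, -0.3278, -0.7827] o=[1.2552, -0.3564, 0.7017] → [0.3279, 0.3075, -0.3504, -0.5291, -0.3278, -0.7827]
V = J·q̇ = [0.4980, -0.1788, -0.4845, -0.4923, 0.7532, -1.5422]

0.4980 -0.1788 -0.4845 -0.4923 0.7532 -1.5422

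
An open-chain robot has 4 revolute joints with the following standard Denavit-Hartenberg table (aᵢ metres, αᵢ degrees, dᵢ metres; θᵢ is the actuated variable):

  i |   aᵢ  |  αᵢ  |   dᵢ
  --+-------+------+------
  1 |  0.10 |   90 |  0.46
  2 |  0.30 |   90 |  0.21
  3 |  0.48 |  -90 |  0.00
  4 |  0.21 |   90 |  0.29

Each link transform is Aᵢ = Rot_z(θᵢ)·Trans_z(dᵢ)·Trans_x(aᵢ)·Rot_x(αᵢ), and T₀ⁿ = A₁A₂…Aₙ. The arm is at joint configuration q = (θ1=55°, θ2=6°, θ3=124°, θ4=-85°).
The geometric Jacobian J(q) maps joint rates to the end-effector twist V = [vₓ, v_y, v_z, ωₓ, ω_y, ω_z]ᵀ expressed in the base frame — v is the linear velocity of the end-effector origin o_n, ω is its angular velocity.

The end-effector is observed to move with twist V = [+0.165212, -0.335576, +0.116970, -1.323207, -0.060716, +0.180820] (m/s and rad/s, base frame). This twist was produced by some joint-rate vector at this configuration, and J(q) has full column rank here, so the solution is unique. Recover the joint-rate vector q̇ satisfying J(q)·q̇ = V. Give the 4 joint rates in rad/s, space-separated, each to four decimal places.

o_n = [0.3225, -0.3430, 0.2290]
J₁: ẑ×o_n = [0.3430, 0.3225, -0.0000], ω = ẑ
J2: z=[0.8192, -0.5736, 0.0000] o=[0.0574, 0.0819, 0.4600] → [0.1325, 0.1892, -0.1960, 0.8192, -0.5736, 0.0000]
J3: z=[0.0600, 0.0856, -0.9945] o=[0.4005, 0.2059, 0.4914] → [-0.5683, 0.0933, -0.0262, 0.0600, 0.0856, -0.9945]
J4: z=[-0.9310, -0.3546, -0.0867] o=[0.5734, -0.2411, 0.4633] → [0.0742, -0.1963, 0.0060, -0.9310, -0.3546, -0.0867]
q̇ = J⁺·V = [-0.0660, -0.5240, -0.3300, 0.9390]

-0.0660 -0.5240 -0.3300 0.9390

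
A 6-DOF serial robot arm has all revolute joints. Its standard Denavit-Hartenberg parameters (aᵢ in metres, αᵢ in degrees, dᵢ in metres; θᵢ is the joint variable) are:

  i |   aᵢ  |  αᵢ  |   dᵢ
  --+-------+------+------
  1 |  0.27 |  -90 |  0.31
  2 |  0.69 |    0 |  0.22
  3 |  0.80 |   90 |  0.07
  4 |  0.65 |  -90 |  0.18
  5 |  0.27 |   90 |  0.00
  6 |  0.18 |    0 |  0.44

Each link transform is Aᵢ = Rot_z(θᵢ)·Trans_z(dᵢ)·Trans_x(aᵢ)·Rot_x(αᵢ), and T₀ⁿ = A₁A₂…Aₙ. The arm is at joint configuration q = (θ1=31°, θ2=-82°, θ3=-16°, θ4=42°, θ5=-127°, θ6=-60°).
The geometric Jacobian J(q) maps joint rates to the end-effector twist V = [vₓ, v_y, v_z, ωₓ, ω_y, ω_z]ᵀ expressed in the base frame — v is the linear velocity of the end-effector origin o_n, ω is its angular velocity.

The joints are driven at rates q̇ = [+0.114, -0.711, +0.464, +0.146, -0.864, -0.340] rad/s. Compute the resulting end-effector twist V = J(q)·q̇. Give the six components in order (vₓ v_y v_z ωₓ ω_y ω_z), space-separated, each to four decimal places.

o_n = [-0.0914, 0.2122, 1.9209]
J₁: ẑ×o_n = [-0.2122, -0.0914, 0.0000], ω = ẑ
J2: z=[-0.5150, 0.8572, 0.0000] o=[0.2314, 0.1391, 0.3100] → [1.3808, 0.8297, 0.2390, -0.5150, 0.8572, 0.0000]
J3: z=[-0.5150, 0.8572, 0.0000] o=[0.2004, 0.3771, 0.9933] → [0.7951, 0.4777, 0.3351, -0.5150, 0.8572, 0.0000]
J4: z=[-0.8488, -0.5100, -0.1392] o=[0.0690, 0.3798, 1.7855] → [-0.0924, 0.1372, 0.0604, -0.8488, -0.5100, -0.1392]
J5: z=[-0.3029, 0.6850, -0.6626] o=[-0.3655, 0.6261, 2.2388] → [-0.4920, -0.2779, -0.0623, -0.3029, 0.6850, -0.6626]
J6: z=[0.8569, -0.1086, -0.5040] o=[-0.4781, 0.4316, 2.0892] → [-0.0923, -0.0507, -0.1460, 0.8569, -0.1086, -0.5040]
V = J·q̇ = [-0.1940, -0.1013, 0.0978, -0.0263, -0.8411, 0.8375]

-0.1940 -0.1013 0.0978 -0.0263 -0.8411 0.8375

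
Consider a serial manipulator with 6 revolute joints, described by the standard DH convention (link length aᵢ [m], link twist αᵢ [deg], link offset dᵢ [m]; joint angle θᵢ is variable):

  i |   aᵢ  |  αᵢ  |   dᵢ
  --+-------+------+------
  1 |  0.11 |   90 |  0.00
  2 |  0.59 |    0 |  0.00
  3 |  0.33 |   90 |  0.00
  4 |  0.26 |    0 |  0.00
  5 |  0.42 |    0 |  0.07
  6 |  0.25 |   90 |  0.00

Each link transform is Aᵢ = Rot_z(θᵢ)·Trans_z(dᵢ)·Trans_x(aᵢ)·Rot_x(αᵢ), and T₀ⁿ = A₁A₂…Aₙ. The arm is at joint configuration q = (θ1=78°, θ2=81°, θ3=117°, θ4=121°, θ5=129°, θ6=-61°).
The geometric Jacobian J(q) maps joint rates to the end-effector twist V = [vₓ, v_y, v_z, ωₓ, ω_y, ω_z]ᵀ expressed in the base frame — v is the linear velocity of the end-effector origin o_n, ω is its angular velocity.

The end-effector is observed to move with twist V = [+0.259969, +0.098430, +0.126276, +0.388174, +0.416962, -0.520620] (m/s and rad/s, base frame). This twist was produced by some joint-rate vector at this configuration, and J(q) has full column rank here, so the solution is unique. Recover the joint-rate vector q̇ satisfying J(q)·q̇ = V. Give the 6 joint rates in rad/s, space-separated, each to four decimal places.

o_n = [-0.1303, 0.4015, 0.7094]
J₁: ẑ×o_n = [-0.4015, -0.1303, 0.0000], ω = ẑ
J2: z=[0.9781, -0.2079, 0.0000] o=[0.0229, 0.1076, 0.0000] → [-0.1475, -0.6939, 0.2556, 0.9781, -0.2079, 0.0000]
J3: z=[0.9781, -0.2079, 0.0000] o=[0.0421, 0.1979, 0.5827] → [-0.0263, -0.1239, 0.1633, 0.9781, -0.2079, 0.0000]
J4: z=[-0.0642, -0.3023, 0.9511] o=[-0.0232, -0.1091, 0.4808] → [-0.5547, -0.0872, -0.0652, -0.0642, -0.3023, 0.9511]
J5: z=[-0.0642, -0.3023, 0.9511] o=[0.2213, -0.0309, 0.5221] → [-0.4678, -0.3223, -0.1340, -0.0642, -0.3023, 0.9511]
J6: z=[-0.0642, -0.3023, 0.9511] o=[-0.1409, 0.1637, 0.6331] → [-0.2493, 0.0150, -0.0121, -0.0642, -0.3023, 0.9511]
q̇ = J⁺·V = [0.9830, -0.1770, 0.4700, -0.5290, -0.3900, -0.6620]

0.9830 -0.1770 0.4700 -0.5290 -0.3900 -0.6620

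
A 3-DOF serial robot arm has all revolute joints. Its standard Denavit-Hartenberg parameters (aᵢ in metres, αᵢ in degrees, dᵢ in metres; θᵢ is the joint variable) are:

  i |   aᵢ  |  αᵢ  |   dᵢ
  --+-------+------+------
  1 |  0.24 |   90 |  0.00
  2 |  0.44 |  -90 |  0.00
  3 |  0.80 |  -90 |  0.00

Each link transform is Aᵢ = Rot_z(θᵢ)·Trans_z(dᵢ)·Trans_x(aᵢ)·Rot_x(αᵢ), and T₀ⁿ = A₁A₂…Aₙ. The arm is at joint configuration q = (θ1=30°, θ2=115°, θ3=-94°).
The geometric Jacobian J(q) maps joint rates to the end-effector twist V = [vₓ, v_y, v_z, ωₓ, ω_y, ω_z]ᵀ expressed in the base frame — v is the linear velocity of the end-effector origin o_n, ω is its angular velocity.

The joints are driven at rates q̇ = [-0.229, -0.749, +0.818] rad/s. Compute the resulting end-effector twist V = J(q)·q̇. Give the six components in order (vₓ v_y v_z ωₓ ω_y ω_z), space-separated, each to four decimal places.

o_n = [0.4663, -0.6523, 0.3482]
J₁: ẑ×o_n = [0.6523, 0.4663, -0.0000], ω = ẑ
J2: z=[0.5000, -0.8660, 0.0000] o=[0.2078, 0.1200, 0.0000] → [-0.3015, -0.1741, -0.1624, 0.5000, -0.8660, 0.0000]
J3: z=[-0.7849, -0.4532, -0.4226] o=[0.0468, 0.0270, 0.3988] → [-0.2642, -0.2170, 0.7233, -0.7849, -0.4532, -0.4226]
V = J·q̇ = [-0.1396, -0.1538, 0.7133, -1.0165, 0.2780, -0.5747]

-0.1396 -0.1538 0.7133 -1.0165 0.2780 -0.5747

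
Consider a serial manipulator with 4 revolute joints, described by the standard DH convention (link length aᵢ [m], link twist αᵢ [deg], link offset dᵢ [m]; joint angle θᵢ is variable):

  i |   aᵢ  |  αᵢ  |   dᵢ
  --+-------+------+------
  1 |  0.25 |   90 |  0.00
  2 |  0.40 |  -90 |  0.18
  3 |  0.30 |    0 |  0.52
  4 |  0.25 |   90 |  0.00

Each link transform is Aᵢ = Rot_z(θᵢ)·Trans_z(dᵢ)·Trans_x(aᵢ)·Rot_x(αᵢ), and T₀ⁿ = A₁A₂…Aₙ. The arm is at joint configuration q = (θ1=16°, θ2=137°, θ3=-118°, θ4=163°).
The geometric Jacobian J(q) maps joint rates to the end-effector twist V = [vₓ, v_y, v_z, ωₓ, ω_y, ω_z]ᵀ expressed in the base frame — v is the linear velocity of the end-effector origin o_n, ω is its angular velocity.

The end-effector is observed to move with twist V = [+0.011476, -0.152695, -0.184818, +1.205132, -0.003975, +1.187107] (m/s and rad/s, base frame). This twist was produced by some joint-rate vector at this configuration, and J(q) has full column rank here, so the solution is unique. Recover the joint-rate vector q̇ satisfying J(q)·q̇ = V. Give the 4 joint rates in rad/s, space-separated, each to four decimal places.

-0.0540 0.3360 -0.9030 -0.7940

o_n = [-0.3332, -0.3744, -0.0830]
J₁: ẑ×o_n = [0.3744, -0.3332, 0.0000], ω = ẑ
J2: z=[0.2756, -0.9613, 0.0000] o=[0.2403, 0.0689, 0.0000] → [0.0798, 0.0229, -0.6735, 0.2756, -0.9613, 0.0000]
J3: z=[-0.6556, -0.1880, -0.7314] o=[0.0087, -0.1848, 0.2728] → [-0.0718, 0.0168, 0.0601, -0.6556, -0.1880, -0.7314]
J4: z=[-0.6556, -0.1880, -0.7314] o=[-0.1602, -0.5087, -0.2036] → [0.0756, 0.2056, -0.1206, -0.6556, -0.1880, -0.7314]
q̇ = J⁺·V = [-0.0540, 0.3360, -0.9030, -0.7940]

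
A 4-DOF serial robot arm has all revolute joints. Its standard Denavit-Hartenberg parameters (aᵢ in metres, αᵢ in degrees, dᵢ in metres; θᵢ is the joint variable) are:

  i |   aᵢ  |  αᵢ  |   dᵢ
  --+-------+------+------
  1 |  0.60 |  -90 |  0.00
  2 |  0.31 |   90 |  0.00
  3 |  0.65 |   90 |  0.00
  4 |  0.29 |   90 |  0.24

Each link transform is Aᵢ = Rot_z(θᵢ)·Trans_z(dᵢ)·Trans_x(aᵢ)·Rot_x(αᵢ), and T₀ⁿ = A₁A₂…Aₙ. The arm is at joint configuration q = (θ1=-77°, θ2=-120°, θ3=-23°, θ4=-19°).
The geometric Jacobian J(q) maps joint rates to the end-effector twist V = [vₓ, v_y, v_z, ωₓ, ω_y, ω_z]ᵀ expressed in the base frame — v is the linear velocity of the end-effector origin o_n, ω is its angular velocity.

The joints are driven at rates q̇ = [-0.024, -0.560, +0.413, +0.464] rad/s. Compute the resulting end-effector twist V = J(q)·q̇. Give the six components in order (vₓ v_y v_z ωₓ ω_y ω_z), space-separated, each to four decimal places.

0.1026 0.8533 -0.0735 -1.0219 0.0381 -0.3875

o_n = [-0.5338, -0.2754, 0.9712]
J₁: ẑ×o_n = [0.2754, -0.5338, 0.0000], ω = ẑ
J2: z=[0.9744, 0.2250, 0.0000] o=[0.1350, -0.5846, 0.0000] → [0.2185, -0.9463, 0.4517, 0.9744, 0.2250, 0.0000]
J3: z=[-0.1948, 0.8438, -0.5000] o=[0.1001, -0.4336, 0.2685] → [0.6721, 0.4538, 0.5041, -0.1948, 0.8438, -0.5000]
J4: z=[-0.8530, -0.3974, -0.3384] o=[-0.2147, -0.1992, 0.7866] → [-0.0991, 0.2654, -0.0618, -0.8530, -0.3974, -0.3384]
V = J·q̇ = [0.1026, 0.8533, -0.0735, -1.0219, 0.0381, -0.3875]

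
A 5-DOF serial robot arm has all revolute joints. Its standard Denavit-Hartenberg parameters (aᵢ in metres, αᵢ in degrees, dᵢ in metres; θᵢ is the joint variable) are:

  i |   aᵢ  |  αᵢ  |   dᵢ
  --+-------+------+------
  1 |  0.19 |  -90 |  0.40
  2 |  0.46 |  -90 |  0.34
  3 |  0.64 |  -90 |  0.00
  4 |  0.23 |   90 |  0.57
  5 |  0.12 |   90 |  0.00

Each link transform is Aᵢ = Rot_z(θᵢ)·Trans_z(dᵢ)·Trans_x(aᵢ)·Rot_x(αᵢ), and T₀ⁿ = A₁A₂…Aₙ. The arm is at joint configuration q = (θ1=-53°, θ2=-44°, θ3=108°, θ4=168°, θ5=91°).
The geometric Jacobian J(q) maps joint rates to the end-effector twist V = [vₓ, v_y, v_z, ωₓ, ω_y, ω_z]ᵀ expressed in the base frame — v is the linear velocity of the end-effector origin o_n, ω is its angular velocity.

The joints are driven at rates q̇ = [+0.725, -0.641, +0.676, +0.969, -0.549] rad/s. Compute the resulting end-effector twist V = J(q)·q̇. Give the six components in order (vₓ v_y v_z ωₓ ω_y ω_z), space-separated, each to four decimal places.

o_n = [0.0788, 0.1555, 0.2083]
J₁: ẑ×o_n = [-0.1555, 0.0788, 0.0000], ω = ẑ
J2: z=[0.7986, 0.6018, 0.0000] o=[0.1143, -0.1517, 0.4000] → [-0.1154, 0.1531, 0.2668, 0.7986, 0.6018, 0.0000]
J3: z=[0.4181, -0.5548, -0.7193] o=[0.5850, -0.2114, 0.7195] → [0.5476, 0.5779, -0.1274, 0.4181, -0.5548, -0.7193]
J4: z=[-0.1649, 0.7323, -0.6607] o=[0.0133, -0.4641, 0.5822] → [0.1355, -0.1050, -0.1502, -0.1649, 0.7323, -0.6607]
J5: z=[-0.5947, 0.4606, 0.6590] o=[0.1003, 0.0687, 0.2883] → [-0.0941, -0.0617, -0.0418, -0.5947, 0.4606, 0.6590]
V = J·q̇ = [0.5143, 0.2818, -0.3798, -0.0627, -0.3040, -0.7632]

0.5143 0.2818 -0.3798 -0.0627 -0.3040 -0.7632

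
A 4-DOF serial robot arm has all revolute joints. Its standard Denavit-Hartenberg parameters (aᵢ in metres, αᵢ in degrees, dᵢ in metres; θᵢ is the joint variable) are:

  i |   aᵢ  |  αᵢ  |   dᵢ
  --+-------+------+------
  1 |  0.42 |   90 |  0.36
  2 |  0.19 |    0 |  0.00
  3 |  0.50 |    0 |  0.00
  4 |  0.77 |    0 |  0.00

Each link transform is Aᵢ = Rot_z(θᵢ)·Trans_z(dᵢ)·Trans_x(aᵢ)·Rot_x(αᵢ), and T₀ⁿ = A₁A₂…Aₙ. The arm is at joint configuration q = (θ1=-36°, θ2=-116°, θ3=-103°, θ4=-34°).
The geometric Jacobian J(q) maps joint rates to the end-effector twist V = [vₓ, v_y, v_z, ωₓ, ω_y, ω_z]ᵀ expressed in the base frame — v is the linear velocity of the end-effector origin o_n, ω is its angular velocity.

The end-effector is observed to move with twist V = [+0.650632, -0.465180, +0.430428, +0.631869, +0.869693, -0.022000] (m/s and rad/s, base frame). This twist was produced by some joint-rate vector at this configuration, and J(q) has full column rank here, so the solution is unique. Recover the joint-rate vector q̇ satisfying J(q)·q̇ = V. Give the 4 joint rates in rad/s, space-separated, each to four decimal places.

-0.0220 -0.6060 0.2510 -0.7200

o_n = [-0.2241, 0.1628, 1.2402]
J₁: ẑ×o_n = [-0.1628, -0.2241, 0.0000], ω = ẑ
J2: z=[-0.5878, -0.8090, 0.0000] o=[0.3398, -0.2469, 0.3600] → [-0.7121, 0.5174, -0.6970, -0.5878, -0.8090, 0.0000]
J3: z=[-0.5878, -0.8090, 0.0000] o=[0.2724, -0.1979, 0.1892] → [-0.8503, 0.6178, -0.6137, -0.5878, -0.8090, 0.0000]
J4: z=[-0.5878, -0.8090, 0.0000] o=[-0.0420, 0.0305, 0.5039] → [-0.5957, 0.4328, -0.2251, -0.5878, -0.8090, 0.0000]
q̇ = J⁺·V = [-0.0220, -0.6060, 0.2510, -0.7200]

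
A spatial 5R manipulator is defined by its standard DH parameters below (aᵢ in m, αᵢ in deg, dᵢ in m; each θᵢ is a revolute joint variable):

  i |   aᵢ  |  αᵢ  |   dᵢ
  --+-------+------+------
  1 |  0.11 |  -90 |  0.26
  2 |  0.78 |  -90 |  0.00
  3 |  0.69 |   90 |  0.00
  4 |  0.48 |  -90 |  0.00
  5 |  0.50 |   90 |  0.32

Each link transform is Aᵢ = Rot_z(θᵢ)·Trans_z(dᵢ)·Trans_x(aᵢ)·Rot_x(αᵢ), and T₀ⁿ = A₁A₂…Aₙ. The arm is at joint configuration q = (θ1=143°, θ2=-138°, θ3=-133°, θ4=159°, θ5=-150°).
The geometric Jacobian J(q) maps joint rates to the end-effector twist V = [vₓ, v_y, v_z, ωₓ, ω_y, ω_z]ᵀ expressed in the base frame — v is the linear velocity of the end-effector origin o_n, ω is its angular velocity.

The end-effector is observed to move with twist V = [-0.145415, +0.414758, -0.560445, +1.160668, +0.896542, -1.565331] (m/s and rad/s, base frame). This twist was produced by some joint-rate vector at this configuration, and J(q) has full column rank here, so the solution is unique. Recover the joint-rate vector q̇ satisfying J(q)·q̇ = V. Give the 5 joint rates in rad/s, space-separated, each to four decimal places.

o_n = [0.0708, -0.3265, 0.2076]
J₁: ẑ×o_n = [0.3265, 0.0708, -0.0000], ω = ẑ
J2: z=[-0.6018, -0.7986, 0.0000] o=[-0.0878, 0.0662, 0.2600] → [0.0419, -0.0316, 0.3631, -0.6018, -0.7986, 0.0000]
J3: z=[-0.5344, 0.4027, 0.7431] o=[0.3751, -0.2826, 0.7819] → [-0.1987, -0.5331, 0.1460, -0.5344, 0.4027, 0.7431]
J4: z=[-0.0236, 0.8718, -0.4894] o=[-0.2079, -0.4752, 0.4670] → [-0.1535, -0.1425, -0.2465, -0.0236, 0.8718, -0.4894]
J5: z=[0.8017, -0.2759, -0.5302] o=[0.0788, -0.2809, 0.7994] → [0.1391, 0.4787, -0.0388, 0.8017, -0.2759, -0.5302]
q̇ = J⁺·V = [-0.5530, -0.7970, -0.5270, 0.7060, 0.5190]

-0.5530 -0.7970 -0.5270 0.7060 0.5190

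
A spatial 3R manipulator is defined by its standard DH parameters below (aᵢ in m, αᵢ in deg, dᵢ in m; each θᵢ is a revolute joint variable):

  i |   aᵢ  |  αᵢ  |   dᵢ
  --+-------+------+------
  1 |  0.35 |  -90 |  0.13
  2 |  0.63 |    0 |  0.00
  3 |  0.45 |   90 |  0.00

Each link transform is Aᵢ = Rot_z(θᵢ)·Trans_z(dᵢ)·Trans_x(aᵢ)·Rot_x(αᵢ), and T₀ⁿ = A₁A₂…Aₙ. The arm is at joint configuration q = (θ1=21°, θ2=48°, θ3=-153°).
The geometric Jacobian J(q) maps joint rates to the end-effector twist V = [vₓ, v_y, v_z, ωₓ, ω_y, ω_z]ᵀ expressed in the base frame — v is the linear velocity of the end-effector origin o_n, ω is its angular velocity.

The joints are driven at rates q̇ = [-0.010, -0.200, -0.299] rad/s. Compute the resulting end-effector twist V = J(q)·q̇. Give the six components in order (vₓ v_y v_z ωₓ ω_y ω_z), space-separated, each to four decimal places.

-0.1127 -0.0503 0.0262 0.1788 -0.4659 -0.0100

o_n = [0.6116, 0.2348, 0.0965]
J₁: ẑ×o_n = [-0.2348, 0.6116, 0.0000], ω = ẑ
J2: z=[-0.3584, 0.9336, 0.0000] o=[0.3268, 0.1254, 0.1300] → [-0.0313, -0.0120, -0.3051, -0.3584, 0.9336, 0.0000]
J3: z=[-0.3584, 0.9336, 0.0000] o=[0.7203, 0.2765, -0.3382] → [0.4058, 0.1558, 0.1165, -0.3584, 0.9336, 0.0000]
V = J·q̇ = [-0.1127, -0.0503, 0.0262, 0.1788, -0.4659, -0.0100]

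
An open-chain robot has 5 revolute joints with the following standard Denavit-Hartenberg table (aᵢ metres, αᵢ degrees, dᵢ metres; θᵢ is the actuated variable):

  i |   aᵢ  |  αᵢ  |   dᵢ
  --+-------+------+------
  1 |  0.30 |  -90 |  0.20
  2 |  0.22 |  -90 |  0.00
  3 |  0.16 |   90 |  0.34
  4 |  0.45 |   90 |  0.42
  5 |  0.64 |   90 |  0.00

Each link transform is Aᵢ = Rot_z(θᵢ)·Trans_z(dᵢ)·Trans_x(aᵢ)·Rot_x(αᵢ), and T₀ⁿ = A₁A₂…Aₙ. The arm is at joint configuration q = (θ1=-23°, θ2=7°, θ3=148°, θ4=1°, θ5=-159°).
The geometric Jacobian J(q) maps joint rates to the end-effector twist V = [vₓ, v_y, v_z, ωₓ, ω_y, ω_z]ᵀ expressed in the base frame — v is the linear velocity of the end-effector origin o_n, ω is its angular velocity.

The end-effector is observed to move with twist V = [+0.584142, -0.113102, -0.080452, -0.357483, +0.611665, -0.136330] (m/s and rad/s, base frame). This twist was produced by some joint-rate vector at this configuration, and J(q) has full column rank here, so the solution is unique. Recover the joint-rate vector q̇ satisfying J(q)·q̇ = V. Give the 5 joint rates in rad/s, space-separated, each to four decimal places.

0.7590 -0.3290 0.2090 -0.8790 -0.7490

o_n = [0.4561, -0.3765, -0.1727]
J₁: ẑ×o_n = [0.3765, 0.4561, -0.0000], ω = ẑ
J2: z=[0.3907, 0.9205, 0.0000] o=[0.2762, -0.1172, 0.2000] → [-0.3431, 0.1456, -0.2670, 0.3907, 0.9205, 0.0000]
J3: z=[-0.1122, 0.0476, -0.9925] o=[0.4772, -0.2025, 0.1732] → [-0.1891, -0.0179, 0.0205, -0.1122, 0.0476, -0.9925]
J4: z=[0.1528, -0.9861, -0.0646] o=[0.2819, -0.2118, -0.1477] → [0.0140, -0.0074, 0.1466, 0.1528, -0.9861, -0.0646]
J5: z=[0.0950, -0.0504, 0.9942] o=[-0.0966, -0.6971, -0.1362] → [-0.3169, 0.5530, 0.0583, 0.0950, -0.0504, 0.9942]
q̇ = J⁺·V = [0.7590, -0.3290, 0.2090, -0.8790, -0.7490]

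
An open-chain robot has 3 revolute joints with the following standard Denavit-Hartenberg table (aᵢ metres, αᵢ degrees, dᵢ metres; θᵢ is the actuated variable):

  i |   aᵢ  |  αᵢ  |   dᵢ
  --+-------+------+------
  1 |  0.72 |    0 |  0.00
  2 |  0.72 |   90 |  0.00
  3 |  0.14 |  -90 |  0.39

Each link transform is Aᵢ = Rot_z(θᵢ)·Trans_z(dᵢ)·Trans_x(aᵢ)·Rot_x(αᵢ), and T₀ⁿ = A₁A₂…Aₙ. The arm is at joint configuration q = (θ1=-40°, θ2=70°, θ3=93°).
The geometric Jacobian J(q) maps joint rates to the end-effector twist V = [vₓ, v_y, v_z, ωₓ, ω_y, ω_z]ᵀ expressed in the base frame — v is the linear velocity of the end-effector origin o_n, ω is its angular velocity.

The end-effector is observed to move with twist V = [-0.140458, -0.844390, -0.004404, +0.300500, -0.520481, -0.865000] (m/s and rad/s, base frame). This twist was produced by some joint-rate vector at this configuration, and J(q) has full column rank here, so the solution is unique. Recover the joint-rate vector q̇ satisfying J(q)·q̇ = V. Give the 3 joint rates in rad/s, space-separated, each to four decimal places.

-0.1810 -0.6840 0.6010

o_n = [1.3637, -0.4442, 0.1398]
J₁: ẑ×o_n = [0.4442, 1.3637, -0.0000], ω = ẑ
J2: z=[0.0000, 0.0000, 1.0000] o=[0.5516, -0.4628, 0.0000] → [-0.0186, 0.8122, 0.0000, 0.0000, 0.0000, 1.0000]
J3: z=[0.5000, -0.8660, 0.0000] o=[1.1751, -0.1028, 0.0000] → [-0.1211, -0.0699, -0.0073, 0.5000, -0.8660, 0.0000]
q̇ = J⁺·V = [-0.1810, -0.6840, 0.6010]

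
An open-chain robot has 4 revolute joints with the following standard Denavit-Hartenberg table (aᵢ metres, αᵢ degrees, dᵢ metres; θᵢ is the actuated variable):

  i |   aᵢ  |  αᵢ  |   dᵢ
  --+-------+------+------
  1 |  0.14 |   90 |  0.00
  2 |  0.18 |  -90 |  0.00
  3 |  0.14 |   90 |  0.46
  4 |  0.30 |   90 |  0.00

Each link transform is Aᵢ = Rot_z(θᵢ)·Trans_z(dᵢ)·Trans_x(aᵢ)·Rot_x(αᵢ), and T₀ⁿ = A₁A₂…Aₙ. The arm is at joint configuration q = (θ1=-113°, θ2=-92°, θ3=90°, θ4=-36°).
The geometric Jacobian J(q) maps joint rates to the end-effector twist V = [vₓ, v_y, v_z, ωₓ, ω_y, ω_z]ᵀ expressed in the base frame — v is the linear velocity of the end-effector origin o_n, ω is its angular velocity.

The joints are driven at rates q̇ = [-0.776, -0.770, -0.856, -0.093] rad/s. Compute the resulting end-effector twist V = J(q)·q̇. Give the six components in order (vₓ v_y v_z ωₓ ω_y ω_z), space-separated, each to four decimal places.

o_n = [0.1893, -0.5336, -0.1898]
J₁: ẑ×o_n = [0.5336, 0.1893, -0.0000], ω = ẑ
J2: z=[-0.9205, 0.3907, 0.0000] o=[-0.0547, -0.1289, 0.0000] → [-0.0742, -0.1747, 0.2772, -0.9205, 0.3907, 0.0000]
J3: z=[-0.3905, -0.9199, -0.0349] o=[-0.0522, -0.1231, -0.1799] → [-0.0052, -0.0123, 0.3825, -0.3905, -0.9199, -0.0349]
J4: z=[0.0136, 0.0321, -0.9994] o=[-0.1030, -0.6010, -0.1959] → [0.0675, -0.2922, -0.0085, 0.0136, 0.0321, -0.9994]
V = J·q̇ = [-0.3588, 0.0253, -0.5401, 1.0418, 0.4836, -0.6532]

-0.3588 0.0253 -0.5401 1.0418 0.4836 -0.6532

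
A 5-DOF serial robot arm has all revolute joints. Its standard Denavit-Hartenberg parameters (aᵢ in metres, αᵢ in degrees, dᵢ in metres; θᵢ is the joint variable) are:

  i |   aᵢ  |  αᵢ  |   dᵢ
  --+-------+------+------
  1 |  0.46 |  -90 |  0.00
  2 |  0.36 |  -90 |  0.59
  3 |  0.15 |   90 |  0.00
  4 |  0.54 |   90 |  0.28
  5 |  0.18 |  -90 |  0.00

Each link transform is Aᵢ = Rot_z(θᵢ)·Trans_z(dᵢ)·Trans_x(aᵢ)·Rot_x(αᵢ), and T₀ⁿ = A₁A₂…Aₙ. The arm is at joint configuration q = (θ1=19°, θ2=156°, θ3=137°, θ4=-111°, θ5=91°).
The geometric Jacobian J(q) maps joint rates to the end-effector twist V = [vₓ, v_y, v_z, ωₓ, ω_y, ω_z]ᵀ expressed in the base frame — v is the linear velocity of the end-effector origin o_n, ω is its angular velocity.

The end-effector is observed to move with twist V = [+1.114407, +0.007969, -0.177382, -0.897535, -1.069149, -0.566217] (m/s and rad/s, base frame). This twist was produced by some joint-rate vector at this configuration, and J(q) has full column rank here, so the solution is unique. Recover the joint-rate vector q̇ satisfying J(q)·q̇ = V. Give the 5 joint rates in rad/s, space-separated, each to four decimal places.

-0.5830 -0.7610 0.1860 0.7100 0.8820

o_n = [-0.0730, 0.2737, -0.7445]
J₁: ẑ×o_n = [-0.2737, -0.0730, 0.0000], ω = ẑ
J2: z=[-0.3256, 0.9455, 0.0000] o=[0.4349, 0.1498, 0.0000] → [-0.7039, -0.2424, 0.4399, -0.3256, 0.9455, 0.0000]
J3: z=[-0.3846, -0.1324, 0.9135] o=[-0.0681, 0.6005, -0.1464] → [0.3778, -0.2345, 0.1251, -0.3846, -0.1324, 0.9135]
J4: z=[-0.3510, -0.8943, -0.2774] o=[0.0600, 0.5364, -0.1018] → [0.5019, -0.1887, -0.0267, -0.3510, -0.8943, -0.2774]
J5: z=[-0.9349, 0.3515, 0.0497] o=[-0.0097, 0.4355, -0.6976] → [-0.0084, -0.0470, 0.1735, -0.9349, 0.3515, 0.0497]
q̇ = J⁺·V = [-0.5830, -0.7610, 0.1860, 0.7100, 0.8820]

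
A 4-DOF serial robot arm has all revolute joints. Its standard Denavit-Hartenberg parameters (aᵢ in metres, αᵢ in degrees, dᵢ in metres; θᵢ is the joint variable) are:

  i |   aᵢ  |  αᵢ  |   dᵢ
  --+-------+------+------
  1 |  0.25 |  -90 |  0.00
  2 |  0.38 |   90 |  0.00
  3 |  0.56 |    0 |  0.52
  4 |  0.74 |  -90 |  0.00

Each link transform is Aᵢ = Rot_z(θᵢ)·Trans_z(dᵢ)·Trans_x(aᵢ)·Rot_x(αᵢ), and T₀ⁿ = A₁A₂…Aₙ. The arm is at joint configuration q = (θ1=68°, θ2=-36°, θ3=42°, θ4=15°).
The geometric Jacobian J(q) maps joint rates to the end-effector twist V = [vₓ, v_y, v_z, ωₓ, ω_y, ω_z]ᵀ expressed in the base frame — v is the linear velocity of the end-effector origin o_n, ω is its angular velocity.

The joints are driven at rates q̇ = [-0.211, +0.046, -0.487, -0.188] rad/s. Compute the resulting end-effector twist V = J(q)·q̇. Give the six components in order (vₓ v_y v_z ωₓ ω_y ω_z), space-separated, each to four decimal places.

o_n = [-0.5803, 1.2208, 1.1256]
J₁: ẑ×o_n = [-1.2208, -0.5803, 0.0000], ω = ẑ
J2: z=[-0.9272, 0.3746, 0.0000] o=[0.0937, 0.2318, 0.0000] → [0.4216, 1.0436, -0.6645, -0.9272, 0.3746, 0.0000]
J3: z=[-0.2202, -0.5450, 0.8090] o=[0.2088, 0.5168, 0.2234] → [-1.0612, -0.4397, -0.5850, -0.2202, -0.5450, 0.8090]
J4: z=[-0.2202, -0.5450, 0.8090] o=[-0.1270, 0.6860, 0.8887] → [-0.5618, -0.3146, -0.3648, -0.2202, -0.5450, 0.8090]
V = J·q̇ = [0.8994, 0.4437, 0.3229, 0.1060, 0.3851, -0.7571]

0.8994 0.4437 0.3229 0.1060 0.3851 -0.7571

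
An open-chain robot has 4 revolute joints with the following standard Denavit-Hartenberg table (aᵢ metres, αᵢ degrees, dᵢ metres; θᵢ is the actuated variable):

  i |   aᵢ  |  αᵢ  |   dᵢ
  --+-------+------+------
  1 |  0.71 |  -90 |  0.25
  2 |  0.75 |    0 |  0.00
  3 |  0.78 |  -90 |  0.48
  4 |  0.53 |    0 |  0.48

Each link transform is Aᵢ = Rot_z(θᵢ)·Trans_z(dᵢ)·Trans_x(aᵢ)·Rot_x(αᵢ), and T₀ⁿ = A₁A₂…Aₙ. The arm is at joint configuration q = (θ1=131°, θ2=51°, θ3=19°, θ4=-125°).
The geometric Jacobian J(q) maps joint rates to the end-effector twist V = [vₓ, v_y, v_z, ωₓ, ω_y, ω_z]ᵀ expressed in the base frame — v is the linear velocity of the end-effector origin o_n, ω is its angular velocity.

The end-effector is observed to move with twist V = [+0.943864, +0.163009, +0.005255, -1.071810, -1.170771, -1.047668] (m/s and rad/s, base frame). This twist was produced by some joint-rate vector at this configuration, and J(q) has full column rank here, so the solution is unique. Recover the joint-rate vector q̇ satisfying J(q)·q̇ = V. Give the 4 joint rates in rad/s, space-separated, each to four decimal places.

o_n = [-1.2763, 0.0748, -0.9443]
J₁: ẑ×o_n = [-0.0748, -1.2763, 0.0000], ω = ẑ
J2: z=[-0.7547, -0.6561, 0.0000] o=[-0.4658, 0.5358, 0.2500] → [0.7835, -0.9014, -0.1837, -0.7547, -0.6561, 0.0000]
J3: z=[-0.7547, -0.6561, 0.0000] o=[-0.7755, 0.8921, -0.3329] → [0.4012, -0.4615, 0.2882, -0.7547, -0.6561, 0.0000]
J4: z=[0.6165, -0.7092, -0.3420] o=[-1.3127, 0.7785, -1.0658] → [-0.3268, -0.0874, -0.4080, 0.6165, -0.7092, -0.3420]
q̇ = J⁺·V = [-0.9820, 0.7860, 0.7910, 0.1920]

-0.9820 0.7860 0.7910 0.1920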